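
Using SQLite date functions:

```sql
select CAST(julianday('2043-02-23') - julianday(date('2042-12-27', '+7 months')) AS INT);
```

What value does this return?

-154

Adding +7 months to 2042-12-27 gives 2043-07-27.
5 days remain in February 2043 after the 23rd (28 − 23).
March 2043: 31 days.
April 2043: 30 days.
May 2043: 31 days.
June 2043: 30 days.
Then 27 days into July 2043.
Total: 5 + 31 + 30 + 31 + 30 + 27 = 154.
The subtraction is earlier − later, so the result is −154 → -154.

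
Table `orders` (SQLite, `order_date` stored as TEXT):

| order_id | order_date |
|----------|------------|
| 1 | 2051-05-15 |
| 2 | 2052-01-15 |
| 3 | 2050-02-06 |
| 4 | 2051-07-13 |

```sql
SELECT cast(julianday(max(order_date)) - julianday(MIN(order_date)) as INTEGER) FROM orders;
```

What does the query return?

MIN = 2050-02-06, MAX = 2052-01-15.
22 days remain in February 2050 after the 6th (28 − 6).
Full months from March 2050 through December 2051 contribute their day counts.
Then 15 days into January 2052.
Total: 22 + 31 + 30 + 31 + 30 + 31 + 31 + 30 + 31 + 30 + 31 + 31 + 28 + 31 + 30 + 31 + 30 + 31 + 31 + 30 + 31 + 30 + 31 + 15 = 708.

708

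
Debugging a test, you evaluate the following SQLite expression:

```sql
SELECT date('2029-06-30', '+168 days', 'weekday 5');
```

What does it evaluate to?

Applying '+168 days' to 2029-06-30: counting 168 days forward gives 2029-12-15.
`weekday 5` advances to the next Friday; 2029-12-15 is a Saturday, so it moves forward to 2029-12-21.

2029-12-21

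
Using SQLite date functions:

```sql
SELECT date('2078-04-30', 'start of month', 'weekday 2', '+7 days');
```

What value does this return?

`start of month` rewinds 2078-04-30 to 2078-04-01.
`weekday 2` advances to the next Tuesday; 2078-04-01 is a Friday, so it moves forward to 2078-04-05.
Advancing 7 more days within April lands on 2078-04-12.

2078-04-12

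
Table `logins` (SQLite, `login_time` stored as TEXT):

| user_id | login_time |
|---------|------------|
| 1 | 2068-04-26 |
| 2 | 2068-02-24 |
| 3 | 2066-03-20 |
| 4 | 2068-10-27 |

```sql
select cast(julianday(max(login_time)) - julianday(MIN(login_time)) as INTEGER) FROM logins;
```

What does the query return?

952

MIN = 2066-03-20, MAX = 2068-10-27.
11 days remain in March 2066 after the 20th (31 − 20).
Full months from April 2066 through September 2068 contribute their day counts.
Then 27 days into October 2068.
Total: 11 + 30 + 31 + 30 + 31 + 31 + 30 + 31 + 30 + 31 + 31 + 28 + 31 + 30 + 31 + 30 + 31 + 31 + 30 + 31 + 30 + 31 + 31 + 29 + 31 + 30 + 31 + 30 + 31 + 31 + 30 + 27 = 952.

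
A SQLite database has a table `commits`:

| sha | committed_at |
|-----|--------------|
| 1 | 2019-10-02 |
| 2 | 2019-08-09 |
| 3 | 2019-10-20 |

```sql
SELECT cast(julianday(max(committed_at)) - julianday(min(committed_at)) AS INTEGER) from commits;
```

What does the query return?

72

MIN = 2019-08-09, MAX = 2019-10-20.
22 days remain in August 2019 after the 9th (31 − 9).
September 2019: 30 days.
Then 20 days into October 2019.
Total: 22 + 30 + 20 = 72.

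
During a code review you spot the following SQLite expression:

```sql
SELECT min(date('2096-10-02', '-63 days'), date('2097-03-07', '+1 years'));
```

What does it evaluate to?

2096-07-31

date('2096-10-02', '-63 days') → 2096-07-31.
date('2097-03-07', '+1 years') → 2098-03-07.
Earlier of the two is 2096-07-31.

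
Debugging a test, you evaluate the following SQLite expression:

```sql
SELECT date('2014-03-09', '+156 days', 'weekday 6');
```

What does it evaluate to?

2014-08-16

Applying '+156 days' to 2014-03-09: counting 156 days forward gives 2014-08-12.
`weekday 6` advances to the next Saturday; 2014-08-12 is a Tuesday, so it moves forward to 2014-08-16.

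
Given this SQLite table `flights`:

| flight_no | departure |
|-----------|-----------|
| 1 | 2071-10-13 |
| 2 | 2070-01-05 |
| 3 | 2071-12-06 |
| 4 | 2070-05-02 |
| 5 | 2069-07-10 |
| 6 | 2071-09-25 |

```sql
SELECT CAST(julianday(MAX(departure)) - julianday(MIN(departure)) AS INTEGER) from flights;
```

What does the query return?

MIN = 2069-07-10, MAX = 2071-12-06.
21 days remain in July 2069 after the 10th (31 − 10).
Full months from August 2069 through November 2071 contribute their day counts.
Then 6 days into December 2071.
Total: 21 + 31 + 30 + 31 + 30 + 31 + 31 + 28 + 31 + 30 + 31 + 30 + 31 + 31 + 30 + 31 + 30 + 31 + 31 + 28 + 31 + 30 + 31 + 30 + 31 + 31 + 30 + 31 + 30 + 6 = 879.

879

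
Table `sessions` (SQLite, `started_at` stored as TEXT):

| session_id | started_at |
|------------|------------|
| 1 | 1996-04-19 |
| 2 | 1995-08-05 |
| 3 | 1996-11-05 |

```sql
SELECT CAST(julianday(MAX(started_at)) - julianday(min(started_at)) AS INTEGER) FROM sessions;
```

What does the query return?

458

MIN = 1995-08-05, MAX = 1996-11-05.
26 days remain in August 1995 after the 5th (31 − 5).
Full months from September 1995 through October 1996 contribute their day counts.
Then 5 days into November 1996.
Total: 26 + 30 + 31 + 30 + 31 + 31 + 29 + 31 + 30 + 31 + 30 + 31 + 31 + 30 + 31 + 5 = 458.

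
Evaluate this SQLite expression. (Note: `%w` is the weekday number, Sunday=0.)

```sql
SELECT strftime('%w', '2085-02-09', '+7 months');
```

0

First apply '+7 months': 2085-02-09 → 2085-09-09.
2085-09-09 is a Sunday; with Sunday=0 that is 0.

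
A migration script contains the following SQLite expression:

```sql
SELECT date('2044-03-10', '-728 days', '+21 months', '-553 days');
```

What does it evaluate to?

Applying '-728 days' to 2044-03-10: counting 728 days back gives 2042-03-13.
Adding +21 months to 2042-03-13 gives 2043-12-13.
Applying '-553 days' to 2043-12-13: counting 553 days back gives 2042-06-08.

2042-06-08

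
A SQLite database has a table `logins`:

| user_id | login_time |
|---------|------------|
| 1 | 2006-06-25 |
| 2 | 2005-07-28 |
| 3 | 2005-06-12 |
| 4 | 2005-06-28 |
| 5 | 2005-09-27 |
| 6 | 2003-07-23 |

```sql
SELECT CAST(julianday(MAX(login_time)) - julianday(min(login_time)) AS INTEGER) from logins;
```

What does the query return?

1068

MIN = 2003-07-23, MAX = 2006-06-25.
8 days remain in July 2003 after the 23rd (31 − 23).
Full months from August 2003 through May 2006 contribute their day counts.
Then 25 days into June 2006.
Total: 8 + 31 + 30 + 31 + 30 + 31 + 31 + 29 + 31 + 30 + 31 + 30 + 31 + 31 + 30 + 31 + 30 + 31 + 31 + 28 + 31 + 30 + 31 + 30 + 31 + 31 + 30 + 31 + 30 + 31 + 31 + 28 + 31 + 30 + 31 + 25 = 1068.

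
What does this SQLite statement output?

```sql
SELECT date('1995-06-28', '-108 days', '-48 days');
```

Applying '-108 days' to 1995-06-28: counting 108 days back gives 1995-03-12.
Applying '-48 days' to 1995-03-12: counting 48 days back gives 1995-01-23.

1995-01-23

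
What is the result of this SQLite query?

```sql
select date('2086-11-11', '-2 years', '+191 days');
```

2085-05-21

Adding -2 years to 2086-11-11 gives 2084-11-11.
Applying '+191 days' to 2084-11-11: counting 191 days forward gives 2085-05-21.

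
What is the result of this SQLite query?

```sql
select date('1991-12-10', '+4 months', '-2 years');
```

1990-04-10

Adding +4 months to 1991-12-10 gives 1992-04-10.
Adding -2 years to 1992-04-10 gives 1990-04-10.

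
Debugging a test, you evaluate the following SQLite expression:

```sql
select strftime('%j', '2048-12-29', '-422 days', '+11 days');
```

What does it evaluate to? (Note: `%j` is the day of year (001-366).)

318

First apply '-422 days', '+11 days': 2048-12-29 → 2047-11-14.
Day-of-year for 2047-11-14: days since 2047-01-01 inclusive = 318, zero-padded to 318.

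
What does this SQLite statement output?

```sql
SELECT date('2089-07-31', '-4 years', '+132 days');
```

Adding -4 years to 2089-07-31 gives 2085-07-31.
Applying '+132 days' to 2085-07-31: counting 132 days forward gives 2085-12-10.

2085-12-10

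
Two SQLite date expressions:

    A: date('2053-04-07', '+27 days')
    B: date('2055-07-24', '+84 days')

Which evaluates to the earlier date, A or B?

A = 2053-05-04.
B = 2055-10-16.
A is earlier.

A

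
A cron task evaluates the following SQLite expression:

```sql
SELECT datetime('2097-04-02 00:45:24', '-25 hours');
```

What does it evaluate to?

2097-03-31 23:45:24

-25 hours from 2097-04-02 00:45:24 is 2097-03-31 23:45:24 (crosses midnight).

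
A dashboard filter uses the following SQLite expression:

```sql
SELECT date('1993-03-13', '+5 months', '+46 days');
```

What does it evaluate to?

Adding +5 months to 1993-03-13 gives 1993-08-13.
Applying '+46 days' to 1993-08-13: counting 46 days forward gives 1993-09-28.

1993-09-28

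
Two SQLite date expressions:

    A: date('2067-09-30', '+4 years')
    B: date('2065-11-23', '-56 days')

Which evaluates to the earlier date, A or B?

A = 2071-09-30.
B = 2065-09-28.
B is earlier.

B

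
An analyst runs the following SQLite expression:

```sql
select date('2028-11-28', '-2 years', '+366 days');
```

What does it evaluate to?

2027-11-29

Adding -2 years to 2028-11-28 gives 2026-11-28.
Applying '+366 days' to 2026-11-28: counting 366 days forward gives 2027-11-29.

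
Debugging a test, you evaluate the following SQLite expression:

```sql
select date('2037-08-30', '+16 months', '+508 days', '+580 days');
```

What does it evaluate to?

2041-12-22

Adding +16 months to 2037-08-30 gives 2038-12-30.
Applying '+508 days' to 2038-12-30: counting 508 days forward gives 2040-05-21.
Applying '+580 days' to 2040-05-21: counting 580 days forward gives 2041-12-22.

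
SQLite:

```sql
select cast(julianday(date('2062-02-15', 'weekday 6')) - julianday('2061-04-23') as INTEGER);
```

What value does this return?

301

`weekday 6` advances to the next Saturday; 2062-02-15 is a Wednesday, so it moves forward to 2062-02-18.
7 days remain in April 2061 after the 23rd (30 − 23).
Full months from May 2061 through January 2062 contribute their day counts.
Then 18 days into February 2062.
Total: 7 + 31 + 30 + 31 + 31 + 30 + 31 + 30 + 31 + 31 + 18 = 301.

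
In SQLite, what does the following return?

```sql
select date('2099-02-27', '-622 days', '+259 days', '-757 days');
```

2096-02-03

Applying '-622 days' to 2099-02-27: counting 622 days back gives 2097-06-15.
Applying '+259 days' to 2097-06-15: counting 259 days forward gives 2098-03-01.
Applying '-757 days' to 2098-03-01: counting 757 days back gives 2096-02-03.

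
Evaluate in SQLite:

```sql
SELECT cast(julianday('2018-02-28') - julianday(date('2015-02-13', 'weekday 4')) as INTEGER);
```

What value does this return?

`weekday 4` advances to the next Thursday; 2015-02-13 is a Friday, so it moves forward to 2015-02-19.
9 days remain in February 2015 after the 19th (28 − 19).
Full months from March 2015 through January 2018 contribute their day counts.
Then 28 days into February 2018.
Total: 9 + 31 + 30 + 31 + 30 + 31 + 31 + 30 + 31 + 30 + 31 + 31 + 29 + 31 + 30 + 31 + 30 + 31 + 31 + 30 + 31 + 30 + 31 + 31 + 28 + 31 + 30 + 31 + 30 + 31 + 31 + 30 + 31 + 30 + 31 + 31 + 28 = 1105.

1105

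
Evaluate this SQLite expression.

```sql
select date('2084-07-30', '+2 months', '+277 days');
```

2085-07-04

Adding +2 months to 2084-07-30 gives 2084-09-30.
Applying '+277 days' to 2084-09-30: counting 277 days forward gives 2085-07-04.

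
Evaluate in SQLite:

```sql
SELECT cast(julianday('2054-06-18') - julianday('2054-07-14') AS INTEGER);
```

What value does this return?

-26

12 days remain in June 2054 after the 18th (30 − 18).
Then 14 days into July 2054.
Total: 12 + 14 = 26.
The subtraction is earlier − later, so the result is −26 → -26.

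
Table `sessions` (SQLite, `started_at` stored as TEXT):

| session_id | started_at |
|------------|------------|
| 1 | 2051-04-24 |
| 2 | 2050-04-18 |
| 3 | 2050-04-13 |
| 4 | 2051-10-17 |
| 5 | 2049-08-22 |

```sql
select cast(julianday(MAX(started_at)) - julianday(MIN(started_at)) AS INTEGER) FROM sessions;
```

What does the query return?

786

MIN = 2049-08-22, MAX = 2051-10-17.
9 days remain in August 2049 after the 22nd (31 − 22).
Full months from September 2049 through September 2051 contribute their day counts.
Then 17 days into October 2051.
Total: 9 + 30 + 31 + 30 + 31 + 31 + 28 + 31 + 30 + 31 + 30 + 31 + 31 + 30 + 31 + 30 + 31 + 31 + 28 + 31 + 30 + 31 + 30 + 31 + 31 + 30 + 17 = 786.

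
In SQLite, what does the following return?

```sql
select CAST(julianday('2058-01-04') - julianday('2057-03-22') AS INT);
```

288

9 days remain in March 2057 after the 22nd (31 − 22).
Full months from April 2057 through December 2057 contribute their day counts.
Then 4 days into January 2058.
Total: 9 + 30 + 31 + 30 + 31 + 31 + 30 + 31 + 30 + 31 + 4 = 288.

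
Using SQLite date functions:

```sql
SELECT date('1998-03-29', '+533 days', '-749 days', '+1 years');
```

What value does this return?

1998-08-25

Applying '+533 days' to 1998-03-29: counting 533 days forward gives 1999-09-13.
Applying '-749 days' to 1999-09-13: counting 749 days back gives 1997-08-25.
Adding +1 year to 1997-08-25 gives 1998-08-25.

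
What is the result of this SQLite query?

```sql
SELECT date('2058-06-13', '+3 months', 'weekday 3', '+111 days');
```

Adding +3 months to 2058-06-13 gives 2058-09-13.
`weekday 3` advances to the next Wednesday; 2058-09-13 is a Friday, so it moves forward to 2058-09-18.
Applying '+111 days' to 2058-09-18: counting 111 days forward gives 2059-01-07.

2059-01-07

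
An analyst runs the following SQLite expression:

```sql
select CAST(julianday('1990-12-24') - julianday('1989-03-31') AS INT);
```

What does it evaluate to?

633

0 days remain in March 1989 after the 31st (31 − 31).
Full months from April 1989 through November 1990 contribute their day counts.
Then 24 days into December 1990.
Total: 0 + 30 + 31 + 30 + 31 + 31 + 30 + 31 + 30 + 31 + 31 + 28 + 31 + 30 + 31 + 30 + 31 + 31 + 30 + 31 + 30 + 24 = 633.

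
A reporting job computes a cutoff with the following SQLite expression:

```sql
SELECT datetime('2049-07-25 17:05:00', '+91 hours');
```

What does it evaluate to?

+91 hours from 2049-07-25 17:05:00 is 2049-07-29 12:05:00 (crosses midnight).

2049-07-29 12:05:00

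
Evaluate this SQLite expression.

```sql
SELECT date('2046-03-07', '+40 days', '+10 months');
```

March 2046 has 31 days; 24 remain after the 7th, so 25 days reach 2046-04-01.
Advancing 15 more days within April lands on 2046-04-16.
Adding +10 months to 2046-04-16 gives 2047-02-16.

2047-02-16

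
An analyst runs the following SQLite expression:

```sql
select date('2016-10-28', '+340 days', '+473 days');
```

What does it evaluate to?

2019-01-19

Applying '+340 days' to 2016-10-28: counting 340 days forward gives 2017-10-03.
Applying '+473 days' to 2017-10-03: counting 473 days forward gives 2019-01-19.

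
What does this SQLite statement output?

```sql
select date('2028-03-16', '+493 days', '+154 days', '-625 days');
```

Applying '+493 days' to 2028-03-16: counting 493 days forward gives 2029-07-22.
Applying '+154 days' to 2029-07-22: counting 154 days forward gives 2029-12-23.
Applying '-625 days' to 2029-12-23: counting 625 days back gives 2028-04-07.

2028-04-07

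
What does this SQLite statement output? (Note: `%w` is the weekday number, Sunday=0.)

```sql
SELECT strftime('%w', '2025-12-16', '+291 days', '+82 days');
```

4

First apply '+291 days', '+82 days': 2025-12-16 → 2026-12-24.
2026-12-24 is a Thursday; with Sunday=0 that is 4.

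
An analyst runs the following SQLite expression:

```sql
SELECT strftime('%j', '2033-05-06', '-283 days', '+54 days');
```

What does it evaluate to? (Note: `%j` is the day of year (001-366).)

First apply '-283 days', '+54 days': 2033-05-06 → 2032-09-19.
Day-of-year for 2032-09-19: days since 2032-01-01 inclusive = 263, zero-padded to 263.

263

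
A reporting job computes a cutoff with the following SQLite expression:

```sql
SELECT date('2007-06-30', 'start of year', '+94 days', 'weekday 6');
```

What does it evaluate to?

`start of year` rewinds 2007-06-30 to 2007-01-01.
Applying '+94 days' to 2007-01-01: counting 94 days forward gives 2007-04-05.
`weekday 6` advances to the next Saturday; 2007-04-05 is a Thursday, so it moves forward to 2007-04-07.

2007-04-07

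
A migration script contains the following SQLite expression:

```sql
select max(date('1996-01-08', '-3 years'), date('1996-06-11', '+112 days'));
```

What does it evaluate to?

date('1996-01-08', '-3 years') → 1993-01-08.
date('1996-06-11', '+112 days') → 1996-10-01.
Later of the two is 1996-10-01.

1996-10-01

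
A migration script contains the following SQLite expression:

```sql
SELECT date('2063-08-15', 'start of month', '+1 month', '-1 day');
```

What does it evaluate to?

2063-08-31

`start of month` rewinds 2063-08-15 to 2063-08-01.
Adding +1 month to 2063-08-01 gives 2063-09-01.
Going back 1 day from 2063-09-01 reaches 2063-08-31 (last day of August, 31 days).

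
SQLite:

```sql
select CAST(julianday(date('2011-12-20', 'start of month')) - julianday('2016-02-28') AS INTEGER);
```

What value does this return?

`start of month` rewinds 2011-12-20 to 2011-12-01.
30 days remain in December 2011 after the 1st (31 − 1).
Full months from January 2012 through January 2016 contribute their day counts.
Then 28 days into February 2016.
Total: 30 + 31 + 29 + 31 + 30 + 31 + 30 + 31 + 31 + 30 + 31 + 30 + 31 + 31 + 28 + 31 + 30 + 31 + 30 + 31 + 31 + 30 + 31 + 30 + 31 + 31 + 28 + 31 + 30 + 31 + 30 + 31 + 31 + 30 + 31 + 30 + 31 + 31 + 28 + 31 + 30 + 31 + 30 + 31 + 31 + 30 + 31 + 30 + 31 + 31 + 28 = 1550.
The subtraction is earlier − later, so the result is −1550 → -1550.

-1550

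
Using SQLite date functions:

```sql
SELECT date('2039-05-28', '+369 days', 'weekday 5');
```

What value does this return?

2040-06-01

Applying '+369 days' to 2039-05-28: counting 369 days forward gives 2040-05-31.
`weekday 5` advances to the next Friday; 2040-05-31 is a Thursday, so it moves forward to 2040-06-01.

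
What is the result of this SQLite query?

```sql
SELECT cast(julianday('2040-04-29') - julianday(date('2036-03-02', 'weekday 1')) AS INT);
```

`weekday 1` advances to the next Monday; 2036-03-02 is a Sunday, so it moves forward to 2036-03-03.
28 days remain in March 2036 after the 3rd (31 − 3).
Full months from April 2036 through March 2040 contribute their day counts.
Then 29 days into April 2040.
Total: 28 + 30 + 31 + 30 + 31 + 31 + 30 + 31 + 30 + 31 + 31 + 28 + 31 + 30 + 31 + 30 + 31 + 31 + 30 + 31 + 30 + 31 + 31 + 28 + 31 + 30 + 31 + 30 + 31 + 31 + 30 + 31 + 30 + 31 + 31 + 28 + 31 + 30 + 31 + 30 + 31 + 31 + 30 + 31 + 30 + 31 + 31 + 29 + 31 + 29 = 1518.

1518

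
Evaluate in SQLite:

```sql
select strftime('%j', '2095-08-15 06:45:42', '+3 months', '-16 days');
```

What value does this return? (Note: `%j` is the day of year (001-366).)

303

First apply '+3 months', '-16 days': 2095-08-15 06:45:42 → 2095-10-30 06:45:42.
Day-of-year for 2095-10-30: days since 2095-01-01 inclusive = 303, zero-padded to 303.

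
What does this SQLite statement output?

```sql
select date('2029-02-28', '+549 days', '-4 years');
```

Applying '+549 days' to 2029-02-28: counting 549 days forward gives 2030-08-31.
Adding -4 years to 2030-08-31 gives 2026-08-31.

2026-08-31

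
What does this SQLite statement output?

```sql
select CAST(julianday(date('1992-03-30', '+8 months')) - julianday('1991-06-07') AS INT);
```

Adding +8 months to 1992-03-30 gives 1992-11-30.
23 days remain in June 1991 after the 7th (30 − 7).
Full months from July 1991 through October 1992 contribute their day counts.
Then 30 days into November 1992.
Total: 23 + 31 + 31 + 30 + 31 + 30 + 31 + 31 + 29 + 31 + 30 + 31 + 30 + 31 + 31 + 30 + 31 + 30 = 542.

542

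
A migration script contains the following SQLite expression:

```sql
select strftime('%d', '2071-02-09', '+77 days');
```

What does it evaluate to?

27

First apply '+77 days': 2071-02-09 → 2071-04-27.
`%d` extracts the 2-digit day of month: 27.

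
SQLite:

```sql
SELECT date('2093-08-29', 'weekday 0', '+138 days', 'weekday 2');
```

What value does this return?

`weekday 0` advances to the next Sunday; 2093-08-29 is a Saturday, so it moves forward to 2093-08-30.
Applying '+138 days' to 2093-08-30: counting 138 days forward gives 2094-01-15.
`weekday 2` advances to the next Tuesday; 2094-01-15 is a Friday, so it moves forward to 2094-01-19.

2094-01-19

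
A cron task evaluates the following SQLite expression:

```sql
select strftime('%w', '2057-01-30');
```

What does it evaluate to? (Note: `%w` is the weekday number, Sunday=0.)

2

2057-01-30 is a Tuesday; with Sunday=0 that is 2.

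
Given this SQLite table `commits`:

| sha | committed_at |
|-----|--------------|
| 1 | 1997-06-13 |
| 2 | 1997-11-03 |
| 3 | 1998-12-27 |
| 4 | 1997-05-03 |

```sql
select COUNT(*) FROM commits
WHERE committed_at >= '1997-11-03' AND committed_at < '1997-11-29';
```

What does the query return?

1

Rows in [1997-11-03, 1997-11-29): 1997-11-03 → 1 row.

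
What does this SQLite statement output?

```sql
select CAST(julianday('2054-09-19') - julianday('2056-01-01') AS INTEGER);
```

11 days remain in September 2054 after the 19th (30 − 19).
Full months from October 2054 through December 2055 contribute their day counts.
Then 1 day into January 2056.
Total: 11 + 31 + 30 + 31 + 31 + 28 + 31 + 30 + 31 + 30 + 31 + 31 + 30 + 31 + 30 + 31 + 1 = 469.
The subtraction is earlier − later, so the result is −469 → -469.

-469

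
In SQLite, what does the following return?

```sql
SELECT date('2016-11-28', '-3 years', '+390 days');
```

2014-12-23

Adding -3 years to 2016-11-28 gives 2013-11-28.
Applying '+390 days' to 2013-11-28: counting 390 days forward gives 2014-12-23.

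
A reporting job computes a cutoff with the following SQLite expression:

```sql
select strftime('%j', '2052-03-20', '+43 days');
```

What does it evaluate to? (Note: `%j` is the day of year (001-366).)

First apply '+43 days': 2052-03-20 → 2052-05-02.
Day-of-year for 2052-05-02: days since 2052-01-01 inclusive = 123, zero-padded to 123.

123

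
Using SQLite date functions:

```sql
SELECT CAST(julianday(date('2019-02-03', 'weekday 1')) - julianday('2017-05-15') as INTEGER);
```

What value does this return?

`weekday 1` advances to the next Monday; 2019-02-03 is a Sunday, so it moves forward to 2019-02-04.
16 days remain in May 2017 after the 15th (31 − 15).
Full months from June 2017 through January 2019 contribute their day counts.
Then 4 days into February 2019.
Total: 16 + 30 + 31 + 31 + 30 + 31 + 30 + 31 + 31 + 28 + 31 + 30 + 31 + 30 + 31 + 31 + 30 + 31 + 30 + 31 + 31 + 4 = 630.

630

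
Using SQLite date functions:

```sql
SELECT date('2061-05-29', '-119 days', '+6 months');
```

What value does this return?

2061-07-30

Applying '-119 days' to 2061-05-29: counting 119 days back gives 2061-01-30.
Adding +6 months to 2061-01-30 gives 2061-07-30.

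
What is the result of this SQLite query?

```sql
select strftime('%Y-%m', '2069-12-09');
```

2069-12

`%Y-%m` extracts the year-month: 2069-12.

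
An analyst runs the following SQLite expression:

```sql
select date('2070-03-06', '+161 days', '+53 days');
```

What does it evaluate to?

Applying '+161 days' to 2070-03-06: counting 161 days forward gives 2070-08-14.
Applying '+53 days' to 2070-08-14: counting 53 days forward gives 2070-10-06.

2070-10-06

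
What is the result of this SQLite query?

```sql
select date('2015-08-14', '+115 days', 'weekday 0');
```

Applying '+115 days' to 2015-08-14: counting 115 days forward gives 2015-12-07.
`weekday 0` advances to the next Sunday; 2015-12-07 is a Monday, so it moves forward to 2015-12-13.

2015-12-13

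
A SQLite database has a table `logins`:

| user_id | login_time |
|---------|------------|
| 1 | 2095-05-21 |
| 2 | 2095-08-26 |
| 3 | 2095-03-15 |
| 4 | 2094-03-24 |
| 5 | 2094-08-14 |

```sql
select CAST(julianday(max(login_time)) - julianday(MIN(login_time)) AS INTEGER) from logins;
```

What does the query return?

MIN = 2094-03-24, MAX = 2095-08-26.
7 days remain in March 2094 after the 24th (31 − 24).
Full months from April 2094 through July 2095 contribute their day counts.
Then 26 days into August 2095.
Total: 7 + 30 + 31 + 30 + 31 + 31 + 30 + 31 + 30 + 31 + 31 + 28 + 31 + 30 + 31 + 30 + 31 + 26 = 520.

520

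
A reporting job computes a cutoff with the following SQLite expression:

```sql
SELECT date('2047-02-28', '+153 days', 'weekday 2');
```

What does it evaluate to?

2047-08-06

Applying '+153 days' to 2047-02-28: counting 153 days forward gives 2047-07-31.
`weekday 2` advances to the next Tuesday; 2047-07-31 is a Wednesday, so it moves forward to 2047-08-06.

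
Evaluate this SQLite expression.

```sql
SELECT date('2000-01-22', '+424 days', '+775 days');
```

Applying '+424 days' to 2000-01-22: counting 424 days forward gives 2001-03-21.
Applying '+775 days' to 2001-03-21: counting 775 days forward gives 2003-05-05.

2003-05-05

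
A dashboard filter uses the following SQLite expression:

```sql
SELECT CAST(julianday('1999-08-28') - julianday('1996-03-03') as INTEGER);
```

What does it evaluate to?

1273

28 days remain in March 1996 after the 3rd (31 − 3).
Full months from April 1996 through July 1999 contribute their day counts.
Then 28 days into August 1999.
Total: 28 + 30 + 31 + 30 + 31 + 31 + 30 + 31 + 30 + 31 + 31 + 28 + 31 + 30 + 31 + 30 + 31 + 31 + 30 + 31 + 30 + 31 + 31 + 28 + 31 + 30 + 31 + 30 + 31 + 31 + 30 + 31 + 30 + 31 + 31 + 28 + 31 + 30 + 31 + 30 + 31 + 28 = 1273.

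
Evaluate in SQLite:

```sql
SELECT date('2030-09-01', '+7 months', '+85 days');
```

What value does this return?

Adding +7 months to 2030-09-01 gives 2031-04-01.
Applying '+85 days' to 2031-04-01: counting 85 days forward gives 2031-06-25.

2031-06-25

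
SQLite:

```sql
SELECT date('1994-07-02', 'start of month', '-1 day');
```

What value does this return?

`start of month` rewinds 1994-07-02 to 1994-07-01.
Going back 1 day from 1994-07-01 reaches 1994-06-30 (last day of June, 30 days).

1994-06-30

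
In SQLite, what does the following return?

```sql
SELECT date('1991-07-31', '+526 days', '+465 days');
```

1994-04-17

Applying '+526 days' to 1991-07-31: counting 526 days forward gives 1993-01-07.
Applying '+465 days' to 1993-01-07: counting 465 days forward gives 1994-04-17.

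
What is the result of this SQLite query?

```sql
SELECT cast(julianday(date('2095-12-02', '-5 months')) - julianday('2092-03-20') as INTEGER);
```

1199

Adding -5 months to 2095-12-02 gives 2095-07-02.
11 days remain in March 2092 after the 20th (31 − 20).
Full months from April 2092 through June 2095 contribute their day counts.
Then 2 days into July 2095.
Total: 11 + 30 + 31 + 30 + 31 + 31 + 30 + 31 + 30 + 31 + 31 + 28 + 31 + 30 + 31 + 30 + 31 + 31 + 30 + 31 + 30 + 31 + 31 + 28 + 31 + 30 + 31 + 30 + 31 + 31 + 30 + 31 + 30 + 31 + 31 + 28 + 31 + 30 + 31 + 30 + 2 = 1199.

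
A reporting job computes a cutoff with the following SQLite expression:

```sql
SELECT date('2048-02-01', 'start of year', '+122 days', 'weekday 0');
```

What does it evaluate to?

`start of year` rewinds 2048-02-01 to 2048-01-01.
Applying '+122 days' to 2048-01-01: counting 122 days forward gives 2048-05-02.
`weekday 0` advances to the next Sunday; 2048-05-02 is a Saturday, so it moves forward to 2048-05-03.

2048-05-03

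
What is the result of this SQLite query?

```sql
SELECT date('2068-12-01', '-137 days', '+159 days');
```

2068-12-23

Applying '-137 days' to 2068-12-01: counting 137 days back gives 2068-07-17.
Applying '+159 days' to 2068-07-17: counting 159 days forward gives 2068-12-23.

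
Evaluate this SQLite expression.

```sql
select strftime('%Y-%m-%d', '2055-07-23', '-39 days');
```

2055-06-14

First apply '-39 days': 2055-07-23 → 2055-06-14.
`%Y-%m-%d` extracts the ISO date: 2055-06-14.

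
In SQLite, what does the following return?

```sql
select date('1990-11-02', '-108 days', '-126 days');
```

Applying '-108 days' to 1990-11-02: counting 108 days back gives 1990-07-17.
Applying '-126 days' to 1990-07-17: counting 126 days back gives 1990-03-13.

1990-03-13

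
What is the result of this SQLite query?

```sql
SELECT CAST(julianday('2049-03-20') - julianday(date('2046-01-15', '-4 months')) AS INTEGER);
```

1282

Adding -4 months to 2046-01-15 gives 2045-09-15.
15 days remain in September 2045 after the 15th (30 − 15).
Full months from October 2045 through February 2049 contribute their day counts.
Then 20 days into March 2049.
Total: 15 + 31 + 30 + 31 + 31 + 28 + 31 + 30 + 31 + 30 + 31 + 31 + 30 + 31 + 30 + 31 + 31 + 28 + 31 + 30 + 31 + 30 + 31 + 31 + 30 + 31 + 30 + 31 + 31 + 29 + 31 + 30 + 31 + 30 + 31 + 31 + 30 + 31 + 30 + 31 + 31 + 28 + 20 = 1282.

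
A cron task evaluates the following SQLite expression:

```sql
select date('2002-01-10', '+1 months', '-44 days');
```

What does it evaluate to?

Adding +1 month to 2002-01-10 gives 2002-02-10.
Applying '-44 days' to 2002-02-10: counting 44 days back gives 2001-12-28.

2001-12-28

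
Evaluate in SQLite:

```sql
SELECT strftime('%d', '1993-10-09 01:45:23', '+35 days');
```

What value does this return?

First apply '+35 days': 1993-10-09 01:45:23 → 1993-11-13 01:45:23.
`%d` extracts the 2-digit day of month: 13.

13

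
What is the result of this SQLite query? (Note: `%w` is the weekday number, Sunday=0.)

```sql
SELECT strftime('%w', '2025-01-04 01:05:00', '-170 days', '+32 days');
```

1

First apply '-170 days', '+32 days': 2025-01-04 01:05:00 → 2024-08-19 01:05:00.
2024-08-19 is a Monday; with Sunday=0 that is 1.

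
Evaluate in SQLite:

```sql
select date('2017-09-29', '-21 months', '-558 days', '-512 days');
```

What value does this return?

Adding -21 months to 2017-09-29 gives 2015-12-29.
Applying '-558 days' to 2015-12-29: counting 558 days back gives 2014-06-19.
Applying '-512 days' to 2014-06-19: counting 512 days back gives 2013-01-23.

2013-01-23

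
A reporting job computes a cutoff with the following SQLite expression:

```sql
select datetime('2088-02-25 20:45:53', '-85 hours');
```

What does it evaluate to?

2088-02-22 07:45:53

-85 hours from 2088-02-25 20:45:53 is 2088-02-22 07:45:53 (crosses midnight).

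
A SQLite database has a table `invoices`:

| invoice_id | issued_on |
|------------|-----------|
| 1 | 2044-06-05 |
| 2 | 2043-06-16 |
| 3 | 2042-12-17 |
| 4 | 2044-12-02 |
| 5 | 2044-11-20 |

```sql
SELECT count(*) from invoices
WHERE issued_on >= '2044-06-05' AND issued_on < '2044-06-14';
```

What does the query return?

Rows in [2044-06-05, 2044-06-14): 2044-06-05 → 1 row.

1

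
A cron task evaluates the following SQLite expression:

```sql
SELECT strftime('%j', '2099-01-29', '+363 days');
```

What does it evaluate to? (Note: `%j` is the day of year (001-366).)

First apply '+363 days': 2099-01-29 → 2100-01-27.
Day-of-year for 2100-01-27: days since 2100-01-01 inclusive = 27, zero-padded to 027.

027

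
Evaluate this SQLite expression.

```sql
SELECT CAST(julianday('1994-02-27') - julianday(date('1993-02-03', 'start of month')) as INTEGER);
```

`start of month` rewinds 1993-02-03 to 1993-02-01.
27 days remain in February 1993 after the 1st (28 − 1).
Full months from March 1993 through January 1994 contribute their day counts.
Then 27 days into February 1994.
Total: 27 + 31 + 30 + 31 + 30 + 31 + 31 + 30 + 31 + 30 + 31 + 31 + 27 = 391.

391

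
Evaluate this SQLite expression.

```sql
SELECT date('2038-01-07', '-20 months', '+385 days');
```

2037-05-27

Adding -20 months to 2038-01-07 gives 2036-05-07.
Applying '+385 days' to 2036-05-07: counting 385 days forward gives 2037-05-27.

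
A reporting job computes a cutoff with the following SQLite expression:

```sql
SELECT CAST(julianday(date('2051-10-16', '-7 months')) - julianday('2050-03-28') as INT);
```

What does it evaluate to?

353

Adding -7 months to 2051-10-16 gives 2051-03-16.
3 days remain in March 2050 after the 28th (31 − 28).
Full months from April 2050 through February 2051 contribute their day counts.
Then 16 days into March 2051.
Total: 3 + 30 + 31 + 30 + 31 + 31 + 30 + 31 + 30 + 31 + 31 + 28 + 16 = 353.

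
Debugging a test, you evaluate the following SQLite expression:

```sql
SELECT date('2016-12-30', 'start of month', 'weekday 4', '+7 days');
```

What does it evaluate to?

`start of month` rewinds 2016-12-30 to 2016-12-01.
`weekday 4` advances to the next Thursday; 2016-12-01 is already a Thursday, so it stays at 2016-12-01.
Advancing 7 more days within December lands on 2016-12-08.

2016-12-08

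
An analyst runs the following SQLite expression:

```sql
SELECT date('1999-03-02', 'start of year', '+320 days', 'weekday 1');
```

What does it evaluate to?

1999-11-22

`start of year` rewinds 1999-03-02 to 1999-01-01.
Applying '+320 days' to 1999-01-01: counting 320 days forward gives 1999-11-17.
`weekday 1` advances to the next Monday; 1999-11-17 is a Wednesday, so it moves forward to 1999-11-22.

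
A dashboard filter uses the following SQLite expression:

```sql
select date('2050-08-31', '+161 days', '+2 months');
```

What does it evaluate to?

Applying '+161 days' to 2050-08-31: counting 161 days forward gives 2051-02-08.
Adding +2 months to 2051-02-08 gives 2051-04-08.

2051-04-08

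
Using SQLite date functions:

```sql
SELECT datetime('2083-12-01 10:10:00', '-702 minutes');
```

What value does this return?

2083-11-30 22:28:00

702 minutes = 11h 42m; -702 minutes from 2083-12-01 10:10:00 is 2083-11-30 22:28:00 (crosses midnight).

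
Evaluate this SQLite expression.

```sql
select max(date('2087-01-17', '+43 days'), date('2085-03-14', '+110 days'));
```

date('2087-01-17', '+43 days') → 2087-03-01.
date('2085-03-14', '+110 days') → 2085-07-02.
Later of the two is 2087-03-01.

2087-03-01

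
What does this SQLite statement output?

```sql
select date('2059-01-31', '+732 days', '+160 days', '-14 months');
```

Applying '+732 days' to 2059-01-31: counting 732 days forward gives 2061-02-01.
Applying '+160 days' to 2061-02-01: counting 160 days forward gives 2061-07-11.
Adding -14 months to 2061-07-11 gives 2060-05-11.

2060-05-11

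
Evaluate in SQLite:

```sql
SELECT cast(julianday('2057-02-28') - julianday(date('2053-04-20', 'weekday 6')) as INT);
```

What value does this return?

1404

`weekday 6` advances to the next Saturday; 2053-04-20 is a Sunday, so it moves forward to 2053-04-26.
4 days remain in April 2053 after the 26th (30 − 26).
Full months from May 2053 through January 2057 contribute their day counts.
Then 28 days into February 2057.
Total: 4 + 31 + 30 + 31 + 31 + 30 + 31 + 30 + 31 + 31 + 28 + 31 + 30 + 31 + 30 + 31 + 31 + 30 + 31 + 30 + 31 + 31 + 28 + 31 + 30 + 31 + 30 + 31 + 31 + 30 + 31 + 30 + 31 + 31 + 29 + 31 + 30 + 31 + 30 + 31 + 31 + 30 + 31 + 30 + 31 + 31 + 28 = 1404.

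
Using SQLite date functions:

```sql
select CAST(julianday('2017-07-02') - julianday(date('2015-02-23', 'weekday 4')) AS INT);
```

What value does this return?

857

`weekday 4` advances to the next Thursday; 2015-02-23 is a Monday, so it moves forward to 2015-02-26.
2 days remain in February 2015 after the 26th (28 − 26).
Full months from March 2015 through June 2017 contribute their day counts.
Then 2 days into July 2017.
Total: 2 + 31 + 30 + 31 + 30 + 31 + 31 + 30 + 31 + 30 + 31 + 31 + 29 + 31 + 30 + 31 + 30 + 31 + 31 + 30 + 31 + 30 + 31 + 31 + 28 + 31 + 30 + 31 + 30 + 2 = 857.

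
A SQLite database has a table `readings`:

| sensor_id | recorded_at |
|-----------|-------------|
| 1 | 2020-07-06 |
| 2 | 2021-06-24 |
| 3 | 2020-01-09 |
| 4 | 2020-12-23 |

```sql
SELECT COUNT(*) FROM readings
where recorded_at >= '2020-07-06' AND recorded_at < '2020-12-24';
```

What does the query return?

2

Rows in [2020-07-06, 2020-12-24): 2020-07-06, 2020-12-23 → 2 rows.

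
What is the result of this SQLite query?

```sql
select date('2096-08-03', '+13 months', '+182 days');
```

2098-03-04

Adding +13 months to 2096-08-03 gives 2097-09-03.
Applying '+182 days' to 2097-09-03: counting 182 days forward gives 2098-03-04.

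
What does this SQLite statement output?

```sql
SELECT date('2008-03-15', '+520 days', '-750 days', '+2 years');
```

Applying '+520 days' to 2008-03-15: counting 520 days forward gives 2009-08-17.
Applying '-750 days' to 2009-08-17: counting 750 days back gives 2007-07-29.
Adding +2 years to 2007-07-29 gives 2009-07-29.

2009-07-29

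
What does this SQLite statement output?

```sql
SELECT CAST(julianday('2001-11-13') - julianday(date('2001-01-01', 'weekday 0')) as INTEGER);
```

310

`weekday 0` advances to the next Sunday; 2001-01-01 is a Monday, so it moves forward to 2001-01-07.
24 days remain in January 2001 after the 7th (31 − 7).
Full months from February 2001 through October 2001 contribute their day counts.
Then 13 days into November 2001.
Total: 24 + 28 + 31 + 30 + 31 + 30 + 31 + 31 + 30 + 31 + 13 = 310.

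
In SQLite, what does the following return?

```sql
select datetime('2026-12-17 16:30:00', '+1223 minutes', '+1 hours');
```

1223 minutes = 20h 23m; +1223 minutes from 2026-12-17 16:30:00 is 2026-12-18 12:53:00 (crosses midnight).
+1 hours from 2026-12-18 12:53:00 is 2026-12-18 13:53:00.

2026-12-18 13:53:00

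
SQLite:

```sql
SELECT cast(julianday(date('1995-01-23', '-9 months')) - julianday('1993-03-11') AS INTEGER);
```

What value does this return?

408

Adding -9 months to 1995-01-23 gives 1994-04-23.
20 days remain in March 1993 after the 11th (31 − 11).
Full months from April 1993 through March 1994 contribute their day counts.
Then 23 days into April 1994.
Total: 20 + 30 + 31 + 30 + 31 + 31 + 30 + 31 + 30 + 31 + 31 + 28 + 31 + 23 = 408.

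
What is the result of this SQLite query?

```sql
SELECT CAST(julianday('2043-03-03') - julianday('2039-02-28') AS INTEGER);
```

0 days remain in February 2039 after the 28th (28 − 28).
Full months from March 2039 through February 2043 contribute their day counts.
Then 3 days into March 2043.
Total: 0 + 31 + 30 + 31 + 30 + 31 + 31 + 30 + 31 + 30 + 31 + 31 + 29 + 31 + 30 + 31 + 30 + 31 + 31 + 30 + 31 + 30 + 31 + 31 + 28 + 31 + 30 + 31 + 30 + 31 + 31 + 30 + 31 + 30 + 31 + 31 + 28 + 31 + 30 + 31 + 30 + 31 + 31 + 30 + 31 + 30 + 31 + 31 + 28 + 3 = 1464.

1464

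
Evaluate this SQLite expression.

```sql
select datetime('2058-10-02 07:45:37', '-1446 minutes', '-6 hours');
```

2058-10-01 01:39:37

1446 minutes = 24h 6m; -1446 minutes from 2058-10-02 07:45:37 is 2058-10-01 07:39:37 (crosses midnight).
-6 hours from 2058-10-01 07:39:37 is 2058-10-01 01:39:37.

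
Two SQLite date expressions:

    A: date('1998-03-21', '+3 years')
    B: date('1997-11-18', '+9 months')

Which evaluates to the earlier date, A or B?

A = 2001-03-21.
B = 1998-08-18.
B is earlier.

B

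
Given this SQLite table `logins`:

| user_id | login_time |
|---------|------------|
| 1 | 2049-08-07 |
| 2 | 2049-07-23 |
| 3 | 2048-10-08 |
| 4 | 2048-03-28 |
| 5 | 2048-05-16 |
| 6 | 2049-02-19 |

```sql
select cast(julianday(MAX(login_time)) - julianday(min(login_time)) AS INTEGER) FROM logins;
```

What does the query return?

497

MIN = 2048-03-28, MAX = 2049-08-07.
3 days remain in March 2048 after the 28th (31 − 28).
Full months from April 2048 through July 2049 contribute their day counts.
Then 7 days into August 2049.
Total: 3 + 30 + 31 + 30 + 31 + 31 + 30 + 31 + 30 + 31 + 31 + 28 + 31 + 30 + 31 + 30 + 31 + 7 = 497.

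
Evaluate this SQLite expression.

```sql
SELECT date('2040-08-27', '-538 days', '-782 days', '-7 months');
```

2036-06-15

Applying '-538 days' to 2040-08-27: counting 538 days back gives 2039-03-08.
Applying '-782 days' to 2039-03-08: counting 782 days back gives 2037-01-15.
Adding -7 months to 2037-01-15 gives 2036-06-15.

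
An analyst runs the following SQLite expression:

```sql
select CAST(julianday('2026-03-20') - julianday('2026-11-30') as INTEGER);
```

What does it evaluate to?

-255

11 days remain in March 2026 after the 20th (31 − 20).
Full months from April 2026 through October 2026 contribute their day counts.
Then 30 days into November 2026.
Total: 11 + 30 + 31 + 30 + 31 + 31 + 30 + 31 + 30 = 255.
The subtraction is earlier − later, so the result is −255 → -255.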